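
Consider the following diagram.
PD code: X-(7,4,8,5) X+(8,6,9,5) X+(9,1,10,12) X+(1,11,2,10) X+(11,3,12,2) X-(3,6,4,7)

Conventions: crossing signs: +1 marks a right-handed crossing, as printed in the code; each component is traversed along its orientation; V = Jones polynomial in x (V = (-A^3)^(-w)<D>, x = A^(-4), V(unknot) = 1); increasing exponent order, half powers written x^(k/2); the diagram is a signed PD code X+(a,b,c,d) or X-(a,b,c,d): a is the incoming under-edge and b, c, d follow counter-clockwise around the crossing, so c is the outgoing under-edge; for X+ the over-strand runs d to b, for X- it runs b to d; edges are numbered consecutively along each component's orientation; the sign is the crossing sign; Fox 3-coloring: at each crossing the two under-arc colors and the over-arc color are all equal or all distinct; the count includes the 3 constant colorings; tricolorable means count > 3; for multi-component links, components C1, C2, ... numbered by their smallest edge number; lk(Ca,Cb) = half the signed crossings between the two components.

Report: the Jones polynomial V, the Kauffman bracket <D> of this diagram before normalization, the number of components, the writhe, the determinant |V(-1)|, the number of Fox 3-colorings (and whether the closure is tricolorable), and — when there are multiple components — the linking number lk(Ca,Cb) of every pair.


V = x + x^3 - x^4
<D> = -A^-10 + A^-6 + A^2 (w = +2)
1 component over 6 crossings, w = +2
9 Fox colorings among 3^6, |V(-1)| = 3: tricolorable
why: V spans 3 powers of x: at least 3 crossings in any diagram


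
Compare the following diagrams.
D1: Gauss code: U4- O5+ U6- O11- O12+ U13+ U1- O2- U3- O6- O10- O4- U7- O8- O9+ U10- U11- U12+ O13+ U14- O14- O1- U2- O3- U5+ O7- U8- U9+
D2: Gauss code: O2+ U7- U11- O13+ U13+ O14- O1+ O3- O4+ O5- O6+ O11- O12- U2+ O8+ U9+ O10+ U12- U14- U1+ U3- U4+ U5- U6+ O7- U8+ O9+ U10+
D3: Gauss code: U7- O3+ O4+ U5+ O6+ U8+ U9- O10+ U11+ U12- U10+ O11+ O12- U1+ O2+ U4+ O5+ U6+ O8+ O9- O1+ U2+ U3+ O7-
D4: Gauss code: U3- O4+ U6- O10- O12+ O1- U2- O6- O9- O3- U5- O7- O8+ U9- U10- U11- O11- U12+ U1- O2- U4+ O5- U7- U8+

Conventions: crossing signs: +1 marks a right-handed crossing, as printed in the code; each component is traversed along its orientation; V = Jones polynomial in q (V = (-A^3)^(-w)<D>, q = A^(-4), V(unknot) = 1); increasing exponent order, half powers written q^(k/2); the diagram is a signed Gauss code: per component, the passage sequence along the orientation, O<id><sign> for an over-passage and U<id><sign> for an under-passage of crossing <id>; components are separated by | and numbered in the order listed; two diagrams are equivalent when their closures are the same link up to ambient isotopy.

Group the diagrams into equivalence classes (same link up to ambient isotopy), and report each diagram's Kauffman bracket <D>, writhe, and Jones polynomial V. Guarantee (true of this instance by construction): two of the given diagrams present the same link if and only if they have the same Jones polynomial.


equivalence classes: {D1, D4} | {D2} | {D3}
D1 (bracket A^-14 - A^-10 + 2A^-6 - A^-2 + A^2 - A^6; 14 crossings at w = -6): V = -q^-6 + q^-5 - q^-4 + 2q^-3 - q^-2 + q^-1
V(D2) = q^-1 - 1 + 2q - 2q^2 + 2q^3 - 2q^4 + q^5  (w +2, c 14, <D> = A^-14 - 2A^-10 + 2A^-6 - 2A^-2 + 2A^2 - A^6 + A^10)
V(D3) = q^2 + q^4 - q^5 + q^6 - q^7  (w +6, c 12, <D> = -A^-10 + A^-6 - A^-2 + A^2 + A^10)
V(D4) = -q^-6 + q^-5 - q^-4 + 2q^-3 - q^-2 + q^-1  [12 crossings, <D> = A^-14 - A^-10 + 2A^-6 - A^-2 + A^2 - A^6, w = -6]
key observation: 3 classes among 4 diagrams; unequal V(q) rules out equality


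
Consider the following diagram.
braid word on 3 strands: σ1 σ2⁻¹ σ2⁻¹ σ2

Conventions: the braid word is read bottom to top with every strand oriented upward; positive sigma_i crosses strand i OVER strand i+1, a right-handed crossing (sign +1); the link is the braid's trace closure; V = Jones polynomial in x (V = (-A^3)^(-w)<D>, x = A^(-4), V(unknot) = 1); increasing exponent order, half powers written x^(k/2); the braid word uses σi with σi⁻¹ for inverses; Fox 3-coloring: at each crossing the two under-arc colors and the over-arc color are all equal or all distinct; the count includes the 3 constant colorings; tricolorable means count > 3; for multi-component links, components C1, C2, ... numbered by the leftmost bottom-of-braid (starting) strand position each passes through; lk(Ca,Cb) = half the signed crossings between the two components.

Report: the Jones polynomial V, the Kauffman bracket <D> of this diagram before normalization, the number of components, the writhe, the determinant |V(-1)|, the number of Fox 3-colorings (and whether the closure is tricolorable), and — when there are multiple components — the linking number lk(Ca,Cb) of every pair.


Jones polynomial: V(x) = 1
<D> = 1; writhe 0
components 1, writhe 0 (4 crossings)
3-colorings: 3 of 3^4, det 1 — not tricolorable
note: inverse pairs cancel, leaving σ1 σ2⁻¹


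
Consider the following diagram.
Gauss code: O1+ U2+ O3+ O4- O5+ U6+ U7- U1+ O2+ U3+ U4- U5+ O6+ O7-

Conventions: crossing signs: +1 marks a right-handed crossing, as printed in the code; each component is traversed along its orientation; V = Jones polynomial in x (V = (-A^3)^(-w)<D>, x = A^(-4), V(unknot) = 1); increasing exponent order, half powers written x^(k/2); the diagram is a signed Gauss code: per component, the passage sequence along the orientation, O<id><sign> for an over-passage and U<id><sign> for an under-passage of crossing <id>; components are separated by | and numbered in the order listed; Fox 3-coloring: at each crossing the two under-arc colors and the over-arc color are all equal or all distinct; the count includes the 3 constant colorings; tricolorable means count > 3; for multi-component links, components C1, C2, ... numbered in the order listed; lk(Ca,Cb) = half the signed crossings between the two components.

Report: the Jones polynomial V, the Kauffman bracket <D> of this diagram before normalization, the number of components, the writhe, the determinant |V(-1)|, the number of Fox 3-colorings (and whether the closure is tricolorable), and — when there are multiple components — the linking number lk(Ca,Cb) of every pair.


Jones polynomial: V(x) = x + x^3 - x^4
<D> = A^-7 - A^-3 - A^5; writhe +3
components 1, writhe +3 (7 crossings)
3-colorings: 9 of 3^7, det 3 — tricolorable
note: the span of V is 3, forcing >= 3 crossings in any diagram


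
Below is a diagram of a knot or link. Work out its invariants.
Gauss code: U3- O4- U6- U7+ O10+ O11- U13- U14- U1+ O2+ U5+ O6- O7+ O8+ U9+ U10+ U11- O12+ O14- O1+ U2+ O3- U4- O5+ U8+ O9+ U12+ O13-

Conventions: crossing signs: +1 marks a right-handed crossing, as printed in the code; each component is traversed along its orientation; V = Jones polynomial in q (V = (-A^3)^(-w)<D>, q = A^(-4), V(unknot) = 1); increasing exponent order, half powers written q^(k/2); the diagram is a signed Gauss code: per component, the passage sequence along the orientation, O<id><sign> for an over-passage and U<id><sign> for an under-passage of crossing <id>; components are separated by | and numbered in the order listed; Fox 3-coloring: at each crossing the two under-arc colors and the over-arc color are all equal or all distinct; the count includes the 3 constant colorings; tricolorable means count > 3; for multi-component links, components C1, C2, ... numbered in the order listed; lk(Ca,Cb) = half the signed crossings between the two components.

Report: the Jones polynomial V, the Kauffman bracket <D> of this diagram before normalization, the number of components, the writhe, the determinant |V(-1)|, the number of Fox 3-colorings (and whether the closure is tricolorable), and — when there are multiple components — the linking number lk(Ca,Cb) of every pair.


V(q) = -q^-2 + 2q^-1 - 2 + 4q - 4q^2 + 4q^3 - 3q^4 + 2q^5 - q^6
bracket: -A^-18 + 2A^-14 - 3A^-10 + 4A^-6 - 4A^-2 + 4A^2 - 2A^6 + 2A^10 - A^14, w = +2
1 component, writhe +2, over 14 crossings
det 23, colorings 3 of 3^14 — not tricolorable
observation: w = +2 (over 14 crossings) is diagram-only; (-A^3)^(-2) removes it from V


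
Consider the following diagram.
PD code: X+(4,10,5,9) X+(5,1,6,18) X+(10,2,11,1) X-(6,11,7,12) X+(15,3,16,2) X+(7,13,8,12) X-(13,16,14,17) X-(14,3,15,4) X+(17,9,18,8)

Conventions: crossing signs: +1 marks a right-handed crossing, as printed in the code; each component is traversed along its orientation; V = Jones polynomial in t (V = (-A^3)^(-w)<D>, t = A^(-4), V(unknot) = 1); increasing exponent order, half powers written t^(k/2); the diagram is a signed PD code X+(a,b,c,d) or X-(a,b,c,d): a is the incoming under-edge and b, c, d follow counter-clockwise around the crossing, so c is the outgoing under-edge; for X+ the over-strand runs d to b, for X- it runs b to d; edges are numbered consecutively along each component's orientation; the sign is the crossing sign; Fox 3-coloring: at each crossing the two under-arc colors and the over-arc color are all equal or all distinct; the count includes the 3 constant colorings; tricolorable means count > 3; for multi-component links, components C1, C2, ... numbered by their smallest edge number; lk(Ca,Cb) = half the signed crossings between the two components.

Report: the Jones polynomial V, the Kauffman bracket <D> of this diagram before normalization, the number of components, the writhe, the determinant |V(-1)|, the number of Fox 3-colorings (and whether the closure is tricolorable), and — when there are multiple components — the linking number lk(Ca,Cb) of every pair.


V = t + t^3 - t^4
<D> = A^-7 - A^-3 - A^5 (w = +3)
1 component over 9 crossings, w = +3
9 Fox colorings among 3^9, |V(-1)| = 3: tricolorable
why: w = +3 (over 9 crossings) is diagram-only; (-A^3)^(-3) removes it from V


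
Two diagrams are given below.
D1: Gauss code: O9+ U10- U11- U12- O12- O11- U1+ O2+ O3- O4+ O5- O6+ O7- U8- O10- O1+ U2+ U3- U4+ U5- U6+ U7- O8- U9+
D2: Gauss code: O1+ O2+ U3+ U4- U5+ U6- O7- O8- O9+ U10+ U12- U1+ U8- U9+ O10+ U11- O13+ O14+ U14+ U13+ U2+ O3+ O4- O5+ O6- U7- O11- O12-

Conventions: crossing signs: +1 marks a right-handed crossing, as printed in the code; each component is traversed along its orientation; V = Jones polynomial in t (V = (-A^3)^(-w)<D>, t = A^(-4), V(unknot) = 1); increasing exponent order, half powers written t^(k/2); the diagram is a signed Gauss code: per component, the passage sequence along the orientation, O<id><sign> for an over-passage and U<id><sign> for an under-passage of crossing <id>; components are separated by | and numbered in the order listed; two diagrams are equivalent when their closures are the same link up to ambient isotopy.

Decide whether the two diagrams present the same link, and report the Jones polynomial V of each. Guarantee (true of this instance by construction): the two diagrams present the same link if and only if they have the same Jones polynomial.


same link: yes
V(D1) = 1  [12 crossings, <D> = A^-6, w = -2]
V(D2) = 1  (w +2, c 14, <D> = A^6)
note: from 12 to 14 crossings by R-moves: one link, two diagrams


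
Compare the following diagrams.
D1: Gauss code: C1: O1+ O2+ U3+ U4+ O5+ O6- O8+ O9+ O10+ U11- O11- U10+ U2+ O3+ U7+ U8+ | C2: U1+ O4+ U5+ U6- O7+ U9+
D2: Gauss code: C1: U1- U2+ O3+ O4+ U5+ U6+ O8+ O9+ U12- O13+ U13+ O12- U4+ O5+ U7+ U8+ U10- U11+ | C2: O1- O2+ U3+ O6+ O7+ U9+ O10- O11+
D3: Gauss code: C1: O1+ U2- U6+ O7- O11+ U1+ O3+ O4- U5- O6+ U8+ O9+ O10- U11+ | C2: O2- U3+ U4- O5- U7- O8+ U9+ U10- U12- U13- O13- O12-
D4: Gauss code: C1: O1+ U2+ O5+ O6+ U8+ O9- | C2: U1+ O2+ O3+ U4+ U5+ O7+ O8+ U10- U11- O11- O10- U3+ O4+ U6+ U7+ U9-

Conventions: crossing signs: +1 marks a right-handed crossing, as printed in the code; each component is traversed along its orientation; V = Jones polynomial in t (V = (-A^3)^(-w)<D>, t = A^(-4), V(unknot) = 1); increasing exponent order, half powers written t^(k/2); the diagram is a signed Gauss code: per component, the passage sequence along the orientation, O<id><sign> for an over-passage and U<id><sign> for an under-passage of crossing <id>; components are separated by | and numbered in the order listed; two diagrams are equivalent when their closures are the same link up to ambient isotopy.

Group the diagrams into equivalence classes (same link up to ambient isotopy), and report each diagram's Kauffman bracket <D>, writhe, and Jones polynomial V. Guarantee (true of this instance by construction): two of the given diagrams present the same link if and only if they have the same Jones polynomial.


equivalence classes: {D1, D2, D4} | {D3}
D1 (bracket -A^-9 + A^-5 + A^3 + A^11; 11 crossings at w = +7): V = -t^(5/2) - t^(9/2) - t^(13/2) + t^(15/2)
D2 (bracket -A^-9 + A^-5 + A^3 + A^11; 13 crossings at w = +7): V = -t^(5/2) - t^(9/2) - t^(13/2) + t^(15/2)
D3 (bracket -A^-17 + A^-13 - A^-9 + 2A^-5 + A^3; 13 crossings at w = -1): V = -t^(-3/2) - 2t^(1/2) + t^(3/2) - t^(5/2) + t^(7/2)
V(D4) = -t^(5/2) - t^(9/2) - t^(13/2) + t^(15/2)  [11 crossings, <D> = -A^-15 + A^-11 + A^-3 + A^5, w = +5]
key observation: comparing 4 Jones polynomials yields 2 groups


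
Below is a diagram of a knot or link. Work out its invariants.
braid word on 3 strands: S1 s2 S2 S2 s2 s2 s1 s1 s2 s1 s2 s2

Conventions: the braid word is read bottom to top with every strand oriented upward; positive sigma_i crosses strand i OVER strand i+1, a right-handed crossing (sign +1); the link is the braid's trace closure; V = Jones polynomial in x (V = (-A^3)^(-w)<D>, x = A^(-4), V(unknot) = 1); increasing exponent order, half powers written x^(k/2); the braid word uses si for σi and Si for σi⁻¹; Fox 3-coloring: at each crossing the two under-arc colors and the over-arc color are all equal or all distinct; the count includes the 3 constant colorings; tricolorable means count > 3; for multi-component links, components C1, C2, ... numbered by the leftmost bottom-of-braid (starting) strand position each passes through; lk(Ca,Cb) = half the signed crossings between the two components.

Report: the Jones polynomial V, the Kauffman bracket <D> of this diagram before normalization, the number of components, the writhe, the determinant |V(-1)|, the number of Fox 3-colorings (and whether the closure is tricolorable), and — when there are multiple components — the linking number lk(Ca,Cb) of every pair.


V(x) = x^2 + 2x^4 - x^5 + 2x^6 - x^7 + x^8
bracket: A^-14 - A^-10 + 2A^-6 - A^-2 + 2A^2 + A^10, w = +6
3 components, writhe +6, over 12 crossings
lk(C1,C2) = 0
linking number lk(C1,C3) = +1
lk(C2,C3): +2
det 8, colorings 3 of 3^12 — not tricolorable
observation: span 6 respects span(V) <= c + mu - 1 = 14 for this 3-component diagram


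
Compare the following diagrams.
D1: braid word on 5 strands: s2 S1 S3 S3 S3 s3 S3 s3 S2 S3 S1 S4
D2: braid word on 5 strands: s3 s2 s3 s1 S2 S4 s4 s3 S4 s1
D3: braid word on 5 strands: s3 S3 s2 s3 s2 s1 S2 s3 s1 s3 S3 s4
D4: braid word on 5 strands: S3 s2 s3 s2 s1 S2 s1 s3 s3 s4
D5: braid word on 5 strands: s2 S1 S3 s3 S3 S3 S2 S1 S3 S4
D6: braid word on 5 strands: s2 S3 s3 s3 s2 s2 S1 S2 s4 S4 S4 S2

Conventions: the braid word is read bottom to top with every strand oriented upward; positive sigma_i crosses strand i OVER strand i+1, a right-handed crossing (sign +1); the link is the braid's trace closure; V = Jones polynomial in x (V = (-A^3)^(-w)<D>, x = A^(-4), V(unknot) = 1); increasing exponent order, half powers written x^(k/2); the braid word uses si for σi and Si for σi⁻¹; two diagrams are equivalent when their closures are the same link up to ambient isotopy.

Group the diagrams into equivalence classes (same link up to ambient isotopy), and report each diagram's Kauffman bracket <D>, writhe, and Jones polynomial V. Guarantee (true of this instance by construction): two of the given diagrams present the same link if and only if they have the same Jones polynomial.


classes: {D1, D5} | {D2, D3, D4} | {D6}
V(D1) = -x^-6 + x^-5 - x^-4 + 2x^-3 - x^-2 + x^-1  [12 crossings, <D> = A^-14 - A^-10 + 2A^-6 - A^-2 + A^2 - A^6, w = -6]
V(D2) = x - x^2 + 2x^3 - x^4 + x^5 - x^6  (w +4, c 10, <D> = -A^-12 + A^-8 - A^-4 + 2 - A^4 + A^8)
V(D3) = x - x^2 + 2x^3 - x^4 + x^5 - x^6  (w +6, c 12, <D> = -A^-6 + A^-2 - A^2 + 2A^6 - A^10 + A^14)
V(D4) = x - x^2 + 2x^3 - x^4 + x^5 - x^6  (w +6, c 10, <D> = -A^-6 + A^-2 - A^2 + 2A^6 - A^10 + A^14)
D5 (bracket A^-14 - A^-10 + 2A^-6 - A^-2 + A^2 - A^6; 10 crossings at w = -6): V = -x^-6 + x^-5 - x^-4 + 2x^-3 - x^-2 + x^-1
D6 (bracket 1; 12 crossings at w = 0): V = 1
note: 3 values of V(x) split the 6 diagrams


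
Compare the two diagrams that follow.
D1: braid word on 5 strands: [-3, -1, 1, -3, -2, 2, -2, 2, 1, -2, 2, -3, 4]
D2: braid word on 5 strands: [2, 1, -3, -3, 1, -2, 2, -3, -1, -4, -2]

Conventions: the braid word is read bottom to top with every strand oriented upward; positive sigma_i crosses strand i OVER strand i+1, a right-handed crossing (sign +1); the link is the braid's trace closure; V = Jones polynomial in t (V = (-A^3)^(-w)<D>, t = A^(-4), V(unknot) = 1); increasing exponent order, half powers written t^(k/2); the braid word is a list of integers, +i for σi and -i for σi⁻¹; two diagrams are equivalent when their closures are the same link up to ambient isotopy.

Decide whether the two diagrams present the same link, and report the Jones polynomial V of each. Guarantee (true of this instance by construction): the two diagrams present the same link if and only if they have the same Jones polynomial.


same link: yes
V(D1) = t^(-9/2) - t^(-5/2) - t^(-3/2) - t^(-1/2)  [13 crossings, <D> = A^-1 + A^3 + A^7 - A^15, w = -1]
V(D2) = t^(-9/2) - t^(-5/2) - t^(-3/2) - t^(-1/2)  [11 crossings, <D> = A^-7 + A^-3 + A - A^9, w = -3]
insight: Markov moves rewrite D1 (13 crossings) into D2 (11)


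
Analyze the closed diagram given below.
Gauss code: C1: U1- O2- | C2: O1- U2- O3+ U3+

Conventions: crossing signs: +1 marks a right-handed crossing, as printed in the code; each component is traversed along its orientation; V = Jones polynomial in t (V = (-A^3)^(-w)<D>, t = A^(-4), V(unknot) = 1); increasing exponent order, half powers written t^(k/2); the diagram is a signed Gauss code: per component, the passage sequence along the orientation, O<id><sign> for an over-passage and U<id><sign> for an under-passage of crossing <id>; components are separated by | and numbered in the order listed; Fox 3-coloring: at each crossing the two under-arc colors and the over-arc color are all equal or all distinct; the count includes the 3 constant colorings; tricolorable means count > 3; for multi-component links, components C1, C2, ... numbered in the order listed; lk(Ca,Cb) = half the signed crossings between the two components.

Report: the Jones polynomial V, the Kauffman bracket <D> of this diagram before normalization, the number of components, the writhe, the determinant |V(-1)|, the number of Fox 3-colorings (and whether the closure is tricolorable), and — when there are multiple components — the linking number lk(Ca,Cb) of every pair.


V = -t^(-5/2) - t^(-1/2)
<D> = A^-1 + A^7 (w = -1)
2 components over 3 crossings, w = -1
lk(C1,C2): -1
3 Fox colorings among 3^3, |V(-1)| = 2: not tricolorable
why: the 1 component pair carries total linking -1


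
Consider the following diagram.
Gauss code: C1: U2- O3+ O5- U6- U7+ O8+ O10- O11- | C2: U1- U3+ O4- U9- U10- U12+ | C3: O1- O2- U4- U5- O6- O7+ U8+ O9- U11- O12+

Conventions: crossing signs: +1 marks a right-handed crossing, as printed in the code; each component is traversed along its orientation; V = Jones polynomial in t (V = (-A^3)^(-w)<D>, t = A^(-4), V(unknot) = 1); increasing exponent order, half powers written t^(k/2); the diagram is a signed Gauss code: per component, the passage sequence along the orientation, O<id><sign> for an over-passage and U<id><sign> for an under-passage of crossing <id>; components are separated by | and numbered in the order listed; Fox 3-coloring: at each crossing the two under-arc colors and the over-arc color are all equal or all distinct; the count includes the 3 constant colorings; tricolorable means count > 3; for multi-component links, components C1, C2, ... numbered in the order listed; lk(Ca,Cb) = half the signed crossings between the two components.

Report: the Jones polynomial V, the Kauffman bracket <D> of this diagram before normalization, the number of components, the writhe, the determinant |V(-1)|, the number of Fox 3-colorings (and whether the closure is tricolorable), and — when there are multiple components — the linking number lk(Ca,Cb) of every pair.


V = t^-5 + 2t^-3 + t^-1
<D> = A^-8 + 2 + A^8 (w = -4)
3 components over 12 crossings, w = -4
lk(C1,C2): 0
lk(C1,C3) = -1
linking number lk(C2,C3) = -1
3 Fox colorings among 3^12, |V(-1)| = 4: not tricolorable
why: det 4 = |V(-1)|; not divisible by 3, so not tricolorable


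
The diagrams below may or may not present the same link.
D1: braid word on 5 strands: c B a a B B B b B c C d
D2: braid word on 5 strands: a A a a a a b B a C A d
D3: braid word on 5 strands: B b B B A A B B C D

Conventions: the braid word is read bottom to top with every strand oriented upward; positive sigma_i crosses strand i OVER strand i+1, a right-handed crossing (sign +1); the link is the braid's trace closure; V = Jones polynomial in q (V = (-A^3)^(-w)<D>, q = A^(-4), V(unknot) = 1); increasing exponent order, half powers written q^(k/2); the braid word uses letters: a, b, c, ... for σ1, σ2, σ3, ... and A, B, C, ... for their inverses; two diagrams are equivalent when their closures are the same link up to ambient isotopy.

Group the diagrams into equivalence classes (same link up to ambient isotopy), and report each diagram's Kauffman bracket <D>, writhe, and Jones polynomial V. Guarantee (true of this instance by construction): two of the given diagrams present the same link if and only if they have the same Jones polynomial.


classes: {D1} | {D2} | {D3}
V(D1) = q^-5 - q^-4 + 2q^-3 - q^-2 + 2q^-1 + q  [12 crossings, <D> = A^-4 + 2A^4 - A^8 + 2A^12 - A^16 + A^20, w = 0]
D2 (bracket A^-12 + 1 + A^4 + A^8; 12 crossings at w = +4): V = q + q^2 + q^3 + q^6
V(D3) = q^-8 - q^-7 + 2q^-6 - q^-5 + 2q^-4 + q^-2  (w -8, c 10, <D> = A^-16 + 2A^-8 - A^-4 + 2 - A^4 + A^8)
insight: comparing 3 Jones polynomials yields 3 groups


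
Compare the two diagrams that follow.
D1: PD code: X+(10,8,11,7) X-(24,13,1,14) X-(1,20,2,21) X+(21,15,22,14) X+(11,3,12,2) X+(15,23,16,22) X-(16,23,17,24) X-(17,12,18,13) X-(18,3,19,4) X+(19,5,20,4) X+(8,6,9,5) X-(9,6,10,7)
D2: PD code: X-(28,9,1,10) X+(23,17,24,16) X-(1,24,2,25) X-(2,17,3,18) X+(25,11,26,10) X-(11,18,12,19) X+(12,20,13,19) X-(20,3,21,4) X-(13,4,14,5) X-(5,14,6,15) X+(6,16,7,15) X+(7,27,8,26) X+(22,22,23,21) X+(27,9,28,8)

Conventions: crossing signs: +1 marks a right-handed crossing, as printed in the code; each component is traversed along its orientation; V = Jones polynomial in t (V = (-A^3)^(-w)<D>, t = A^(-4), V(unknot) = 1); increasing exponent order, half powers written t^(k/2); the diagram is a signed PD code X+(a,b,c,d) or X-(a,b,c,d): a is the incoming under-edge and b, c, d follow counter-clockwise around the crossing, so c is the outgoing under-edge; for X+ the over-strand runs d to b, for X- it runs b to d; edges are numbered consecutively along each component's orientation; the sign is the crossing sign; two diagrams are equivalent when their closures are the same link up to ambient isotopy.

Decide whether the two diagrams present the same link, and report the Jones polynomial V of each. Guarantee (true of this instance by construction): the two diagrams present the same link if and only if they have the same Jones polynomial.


same link: no
V(D1) = 1  [12 crossings, <D> = 1, w = 0]
V(D2) = t^-4 - t^-3 + t^-2 - 2t^-1 + 2 - t + t^2  (w 0, c 14, <D> = A^-8 - A^-4 + 2 - 2A^4 + A^8 - A^12 + A^16)
note: 2 classes among 2 diagrams; unequal V(t) rules out equality


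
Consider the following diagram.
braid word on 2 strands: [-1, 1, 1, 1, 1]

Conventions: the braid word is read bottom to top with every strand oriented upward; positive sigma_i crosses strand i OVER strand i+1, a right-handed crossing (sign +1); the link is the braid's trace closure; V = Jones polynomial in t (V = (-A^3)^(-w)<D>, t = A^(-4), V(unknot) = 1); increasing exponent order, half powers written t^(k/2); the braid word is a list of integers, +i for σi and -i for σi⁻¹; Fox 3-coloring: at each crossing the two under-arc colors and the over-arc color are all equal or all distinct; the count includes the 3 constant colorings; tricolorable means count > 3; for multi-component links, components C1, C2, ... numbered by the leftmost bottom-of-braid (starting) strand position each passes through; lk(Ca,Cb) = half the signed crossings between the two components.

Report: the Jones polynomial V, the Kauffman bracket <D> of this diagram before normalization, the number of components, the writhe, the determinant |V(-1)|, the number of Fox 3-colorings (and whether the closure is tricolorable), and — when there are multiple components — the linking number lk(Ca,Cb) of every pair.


V(t) = t + t^3 - t^4
bracket: A^-7 - A^-3 - A^5, w = +3
1 component, writhe +3, over 5 crossings
det 3, colorings 9 of 3^5 — tricolorable
observation: one generator, power 3: the (2,3) torus pattern


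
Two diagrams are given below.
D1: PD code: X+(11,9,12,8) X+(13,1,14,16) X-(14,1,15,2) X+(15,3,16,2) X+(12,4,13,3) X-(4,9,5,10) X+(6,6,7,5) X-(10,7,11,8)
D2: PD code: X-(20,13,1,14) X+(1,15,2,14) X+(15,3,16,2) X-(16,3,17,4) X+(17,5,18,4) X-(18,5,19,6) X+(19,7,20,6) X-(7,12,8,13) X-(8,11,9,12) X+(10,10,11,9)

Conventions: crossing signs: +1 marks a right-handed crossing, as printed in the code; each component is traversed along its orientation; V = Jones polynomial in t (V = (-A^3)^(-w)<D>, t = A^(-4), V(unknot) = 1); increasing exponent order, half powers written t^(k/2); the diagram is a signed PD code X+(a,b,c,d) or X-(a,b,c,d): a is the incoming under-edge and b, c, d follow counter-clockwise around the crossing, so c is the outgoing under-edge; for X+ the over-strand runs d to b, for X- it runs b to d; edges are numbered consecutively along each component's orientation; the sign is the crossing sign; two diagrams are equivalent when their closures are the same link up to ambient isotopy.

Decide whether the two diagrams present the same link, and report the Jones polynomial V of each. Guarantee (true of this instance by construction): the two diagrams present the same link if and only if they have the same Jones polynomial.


same link: yes
V(D1) = 1  [8 crossings, <D> = A^6, w = +2]
D2 (bracket 1; 10 crossings at w = 0): V = 1
note: Reidemeister moves carry D1 (8 crossings) to D2 (10)


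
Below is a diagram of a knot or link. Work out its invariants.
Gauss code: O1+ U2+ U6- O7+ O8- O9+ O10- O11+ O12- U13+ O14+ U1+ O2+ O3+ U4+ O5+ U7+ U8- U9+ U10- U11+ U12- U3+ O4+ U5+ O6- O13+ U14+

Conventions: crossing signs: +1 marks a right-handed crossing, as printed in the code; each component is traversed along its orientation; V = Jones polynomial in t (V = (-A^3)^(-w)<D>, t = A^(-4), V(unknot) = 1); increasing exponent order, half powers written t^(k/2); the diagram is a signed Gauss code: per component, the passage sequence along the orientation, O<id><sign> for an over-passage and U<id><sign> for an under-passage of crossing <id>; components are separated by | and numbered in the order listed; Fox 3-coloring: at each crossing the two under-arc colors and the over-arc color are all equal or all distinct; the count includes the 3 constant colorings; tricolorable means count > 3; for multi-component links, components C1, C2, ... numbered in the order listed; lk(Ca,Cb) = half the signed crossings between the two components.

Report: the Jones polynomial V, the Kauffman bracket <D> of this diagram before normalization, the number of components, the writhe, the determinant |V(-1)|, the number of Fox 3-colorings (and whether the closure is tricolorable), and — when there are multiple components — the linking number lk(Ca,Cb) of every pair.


V = t^2 + 2t^4 - 2t^5 + t^6 - 2t^7 + t^8
<D> = A^-14 - 2A^-10 + A^-6 - 2A^-2 + 2A^2 + A^10 (w = +6)
1 component over 14 crossings, w = +6
27 Fox colorings among 3^14, |V(-1)| = 9: tricolorable
why: w = +6 shifts under R1 moves; the (-A^3)^(-6) factor cancels that in V


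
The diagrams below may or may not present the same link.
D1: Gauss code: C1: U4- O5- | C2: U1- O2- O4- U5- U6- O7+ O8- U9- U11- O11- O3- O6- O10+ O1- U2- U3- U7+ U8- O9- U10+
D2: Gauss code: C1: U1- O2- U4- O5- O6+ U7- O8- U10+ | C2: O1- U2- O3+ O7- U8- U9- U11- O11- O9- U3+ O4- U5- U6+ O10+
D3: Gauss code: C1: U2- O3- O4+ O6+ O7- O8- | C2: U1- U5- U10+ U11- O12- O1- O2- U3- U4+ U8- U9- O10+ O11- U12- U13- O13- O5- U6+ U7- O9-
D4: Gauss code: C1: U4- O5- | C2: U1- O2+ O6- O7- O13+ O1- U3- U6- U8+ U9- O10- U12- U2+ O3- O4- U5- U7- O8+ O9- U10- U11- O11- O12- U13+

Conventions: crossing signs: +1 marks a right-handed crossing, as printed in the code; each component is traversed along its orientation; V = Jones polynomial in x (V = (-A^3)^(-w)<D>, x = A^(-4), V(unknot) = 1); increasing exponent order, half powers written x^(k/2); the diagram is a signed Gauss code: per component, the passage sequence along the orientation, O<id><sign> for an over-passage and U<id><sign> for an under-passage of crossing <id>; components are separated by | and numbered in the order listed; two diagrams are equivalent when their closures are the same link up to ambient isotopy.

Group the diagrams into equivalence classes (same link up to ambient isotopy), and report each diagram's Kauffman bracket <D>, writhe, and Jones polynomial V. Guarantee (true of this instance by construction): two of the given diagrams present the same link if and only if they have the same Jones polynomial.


equivalence classes: {D1, D3, D4} | {D2}
D1 (bracket A^-15 + 2A^-7 - A^-3 + A - A^5; 11 crossings at w = -7): V = x^(-13/2) - x^(-11/2) + x^(-9/2) - 2x^(-7/2) - x^(-3/2)
V(D2) = -x^(-9/2) - x^(-5/2) + x^(-3/2) - x^(-1/2)  [11 crossings, <D> = A^-13 - A^-9 + A^-5 + A^3, w = -5]
D3 (bracket A^-15 + 2A^-7 - A^-3 + A - A^5; 13 crossings at w = -7): V = x^(-13/2) - x^(-11/2) + x^(-9/2) - 2x^(-7/2) - x^(-3/2)
V(D4) = x^(-13/2) - x^(-11/2) + x^(-9/2) - 2x^(-7/2) - x^(-3/2)  (w -7, c 13, <D> = A^-15 + 2A^-7 - A^-3 + A - A^5)
key observation: 2 values of V(x) split the 4 diagrams


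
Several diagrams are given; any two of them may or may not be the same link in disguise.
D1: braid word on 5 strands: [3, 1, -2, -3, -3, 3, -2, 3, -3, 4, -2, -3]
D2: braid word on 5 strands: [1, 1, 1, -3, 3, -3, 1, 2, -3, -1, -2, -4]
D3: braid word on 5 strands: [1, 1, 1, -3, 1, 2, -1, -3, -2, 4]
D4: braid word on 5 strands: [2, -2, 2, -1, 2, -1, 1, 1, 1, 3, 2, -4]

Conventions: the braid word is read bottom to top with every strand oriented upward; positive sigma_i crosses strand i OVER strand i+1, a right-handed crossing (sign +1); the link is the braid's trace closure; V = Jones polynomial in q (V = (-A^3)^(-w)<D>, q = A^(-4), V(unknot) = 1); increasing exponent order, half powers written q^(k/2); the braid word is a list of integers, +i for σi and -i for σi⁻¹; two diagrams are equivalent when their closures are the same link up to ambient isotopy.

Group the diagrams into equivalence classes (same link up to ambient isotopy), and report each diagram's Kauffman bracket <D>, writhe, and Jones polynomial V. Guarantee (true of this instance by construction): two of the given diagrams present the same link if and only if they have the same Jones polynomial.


classes: {D1} | {D2, D3} | {D4}
V(D1) = -q^-4 + q^-3 + q^-1  [12 crossings, <D> = A^-2 + A^6 - A^10, w = -2]
V(D2) = q^-1 - 1 + 2q - 2q^2 + 2q^3 - 2q^4 + q^5  (w 0, c 12, <D> = A^-20 - 2A^-16 + 2A^-12 - 2A^-8 + 2A^-4 - 1 + A^4)
V(D3) = q^-1 - 1 + 2q - 2q^2 + 2q^3 - 2q^4 + q^5  [10 crossings, <D> = A^-14 - 2A^-10 + 2A^-6 - 2A^-2 + 2A^2 - A^6 + A^10, w = +2]
D4 (bracket -A^-12 + A^-8 - A^-4 + 2 - A^4 + A^8; 12 crossings at w = +4): V = q - q^2 + 2q^3 - q^4 + q^5 - q^6
insight: 3 classes among 4 diagrams; unequal V(q) rules out equality


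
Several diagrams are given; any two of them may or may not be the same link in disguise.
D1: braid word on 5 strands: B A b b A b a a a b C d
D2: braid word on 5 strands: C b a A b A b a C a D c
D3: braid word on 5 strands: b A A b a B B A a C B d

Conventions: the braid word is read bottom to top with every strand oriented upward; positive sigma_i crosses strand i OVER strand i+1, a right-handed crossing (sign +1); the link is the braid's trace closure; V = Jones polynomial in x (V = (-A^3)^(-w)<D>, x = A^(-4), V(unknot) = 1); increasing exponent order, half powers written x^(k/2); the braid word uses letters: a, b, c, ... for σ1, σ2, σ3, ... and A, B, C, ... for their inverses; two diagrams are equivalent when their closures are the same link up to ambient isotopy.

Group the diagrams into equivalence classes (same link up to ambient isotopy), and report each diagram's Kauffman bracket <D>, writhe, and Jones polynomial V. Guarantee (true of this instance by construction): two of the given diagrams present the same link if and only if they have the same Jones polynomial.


grouping into links: {D1, D2} | {D3}
V(D1) = x - x^2 + 2x^3 - x^4 + x^5 - x^6  (w +4, c 12, <D> = -A^-12 + A^-8 - A^-4 + 2 - A^4 + A^8)
V(D2) = x - x^2 + 2x^3 - x^4 + x^5 - x^6  (w +2, c 12, <D> = -A^-18 + A^-14 - A^-10 + 2A^-6 - A^-2 + A^2)
D3 (bracket A^-2 + A^6 - A^10; 12 crossings at w = -2): V = -x^-4 + x^-3 + x^-1
why: comparing 3 Jones polynomials yields 2 groups


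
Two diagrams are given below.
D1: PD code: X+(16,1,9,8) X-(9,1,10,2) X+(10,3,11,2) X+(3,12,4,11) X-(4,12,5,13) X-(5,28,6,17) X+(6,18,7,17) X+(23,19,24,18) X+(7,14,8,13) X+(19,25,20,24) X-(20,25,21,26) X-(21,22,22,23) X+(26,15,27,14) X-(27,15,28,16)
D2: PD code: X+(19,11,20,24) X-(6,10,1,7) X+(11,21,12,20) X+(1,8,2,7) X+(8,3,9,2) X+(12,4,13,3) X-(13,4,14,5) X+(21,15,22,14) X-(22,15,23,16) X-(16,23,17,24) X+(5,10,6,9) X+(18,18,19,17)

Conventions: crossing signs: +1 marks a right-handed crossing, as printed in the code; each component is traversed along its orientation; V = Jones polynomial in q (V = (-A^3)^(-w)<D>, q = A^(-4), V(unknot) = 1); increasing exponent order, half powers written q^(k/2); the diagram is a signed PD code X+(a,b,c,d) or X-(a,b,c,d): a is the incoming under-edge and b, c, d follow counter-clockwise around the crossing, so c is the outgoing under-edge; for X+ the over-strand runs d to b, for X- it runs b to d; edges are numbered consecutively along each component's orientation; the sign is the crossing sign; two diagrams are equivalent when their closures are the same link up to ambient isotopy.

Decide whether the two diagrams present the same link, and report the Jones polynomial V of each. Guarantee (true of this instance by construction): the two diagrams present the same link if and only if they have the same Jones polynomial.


same link: yes
V(D1) = 1 + q + q^2 + q^3  [14 crossings, <D> = A^-6 + A^-2 + A^2 + A^6, w = +2]
V(D2) = 1 + q + q^2 + q^3  [12 crossings, <D> = 1 + A^4 + A^8 + A^12, w = +4]
insight: one V(q) for all 2 diagrams — one class (guaranteed)


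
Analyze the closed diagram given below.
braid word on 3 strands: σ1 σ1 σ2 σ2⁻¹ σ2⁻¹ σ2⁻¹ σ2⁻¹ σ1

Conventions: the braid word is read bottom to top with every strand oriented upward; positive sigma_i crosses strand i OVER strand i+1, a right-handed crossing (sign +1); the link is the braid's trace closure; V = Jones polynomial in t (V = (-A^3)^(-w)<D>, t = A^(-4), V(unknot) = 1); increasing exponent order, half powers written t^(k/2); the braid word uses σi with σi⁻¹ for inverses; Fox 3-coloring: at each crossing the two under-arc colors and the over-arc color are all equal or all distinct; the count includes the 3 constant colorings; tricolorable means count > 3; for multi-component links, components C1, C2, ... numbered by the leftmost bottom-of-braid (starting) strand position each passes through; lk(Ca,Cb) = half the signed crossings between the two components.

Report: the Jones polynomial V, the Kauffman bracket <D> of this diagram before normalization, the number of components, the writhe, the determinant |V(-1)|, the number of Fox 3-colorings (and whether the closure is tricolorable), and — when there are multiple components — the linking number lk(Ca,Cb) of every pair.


V = -t^-3 + t^-2 - t^-1 + 3 - t + t^2 - t^3
<D> = -A^-12 + A^-8 - A^-4 + 3 - A^4 + A^8 - A^12 (w = 0)
1 component over 8 crossings, w = 0
27 Fox colorings among 3^8, |V(-1)| = 9: tricolorable
why: V is palindromic (span 6, det 9): t -> 1/t fixes it; necessary, not sufficient, for amphichirality


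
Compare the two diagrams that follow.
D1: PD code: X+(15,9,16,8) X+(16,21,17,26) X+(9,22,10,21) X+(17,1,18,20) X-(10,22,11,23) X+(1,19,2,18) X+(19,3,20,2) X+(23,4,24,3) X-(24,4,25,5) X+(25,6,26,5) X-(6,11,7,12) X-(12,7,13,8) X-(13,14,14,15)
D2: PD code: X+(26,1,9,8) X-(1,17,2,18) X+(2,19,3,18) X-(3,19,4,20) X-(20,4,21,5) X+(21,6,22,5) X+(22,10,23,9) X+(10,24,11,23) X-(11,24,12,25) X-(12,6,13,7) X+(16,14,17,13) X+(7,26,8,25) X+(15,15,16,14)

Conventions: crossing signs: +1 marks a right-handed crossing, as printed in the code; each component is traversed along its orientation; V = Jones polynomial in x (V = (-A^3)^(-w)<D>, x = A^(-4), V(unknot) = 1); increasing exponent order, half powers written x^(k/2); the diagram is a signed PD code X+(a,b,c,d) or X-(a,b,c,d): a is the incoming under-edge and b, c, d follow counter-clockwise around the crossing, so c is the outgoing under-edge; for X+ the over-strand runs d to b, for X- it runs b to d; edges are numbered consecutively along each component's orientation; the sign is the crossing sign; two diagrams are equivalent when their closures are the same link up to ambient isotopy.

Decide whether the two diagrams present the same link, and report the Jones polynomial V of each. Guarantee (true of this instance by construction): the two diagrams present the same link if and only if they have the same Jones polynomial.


equivalent: no
D1 (bracket -A^-17 + A^-13 - A^-9 + 2A^-5 + A^3; 13 crossings at w = +3): V = -x^(3/2) - 2x^(7/2) + x^(9/2) - x^(11/2) + x^(13/2)
V(D2) = -x^(-3/2) + x^(-1/2) - 2x^(1/2) + x^(3/2) - 2x^(5/2) + x^(7/2)  [13 crossings, <D> = -A^-5 + 2A^-1 - A^3 + 2A^7 - A^11 + A^15, w = +3]
observation: comparing 2 Jones polynomials yields 2 groups


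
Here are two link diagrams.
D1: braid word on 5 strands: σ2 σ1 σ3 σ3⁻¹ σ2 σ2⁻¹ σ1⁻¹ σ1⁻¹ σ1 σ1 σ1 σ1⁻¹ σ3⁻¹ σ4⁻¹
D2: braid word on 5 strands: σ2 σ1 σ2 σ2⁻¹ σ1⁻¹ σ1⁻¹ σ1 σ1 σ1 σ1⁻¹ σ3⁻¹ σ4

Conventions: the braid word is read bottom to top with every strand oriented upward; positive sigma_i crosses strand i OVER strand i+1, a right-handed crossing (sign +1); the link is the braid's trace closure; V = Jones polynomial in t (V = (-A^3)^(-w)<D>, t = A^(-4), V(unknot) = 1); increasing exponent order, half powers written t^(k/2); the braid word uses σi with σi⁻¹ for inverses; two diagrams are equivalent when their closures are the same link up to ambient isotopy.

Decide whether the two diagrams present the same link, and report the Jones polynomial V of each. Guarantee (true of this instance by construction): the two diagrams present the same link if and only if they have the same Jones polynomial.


equivalent: yes
D1 (bracket 1; 14 crossings at w = 0): V = 1
D2 (bracket A^6; 12 crossings at w = +2): V = 1
key observation: Markov moves rewrite D1 (14 crossings) into D2 (12)


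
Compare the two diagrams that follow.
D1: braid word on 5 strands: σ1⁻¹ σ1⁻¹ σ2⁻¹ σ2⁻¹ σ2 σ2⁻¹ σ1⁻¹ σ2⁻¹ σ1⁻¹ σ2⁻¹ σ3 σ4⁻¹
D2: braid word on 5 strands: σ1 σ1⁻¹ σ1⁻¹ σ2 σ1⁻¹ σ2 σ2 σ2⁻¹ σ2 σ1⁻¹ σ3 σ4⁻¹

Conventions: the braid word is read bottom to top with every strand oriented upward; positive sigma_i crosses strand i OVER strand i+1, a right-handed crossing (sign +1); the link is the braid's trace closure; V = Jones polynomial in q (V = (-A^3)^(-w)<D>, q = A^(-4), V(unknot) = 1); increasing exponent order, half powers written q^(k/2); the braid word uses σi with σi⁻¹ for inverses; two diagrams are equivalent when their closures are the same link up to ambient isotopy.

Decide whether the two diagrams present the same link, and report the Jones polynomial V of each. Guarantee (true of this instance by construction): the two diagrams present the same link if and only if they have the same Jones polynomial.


same link: no
V(D1) = -q^-8 + q^-5 + q^-3  [12 crossings, <D> = A^-12 + A^-4 - A^8, w = -8]
V(D2) = -q^-3 + 2q^-2 - 2q^-1 + 3 - 2q + 2q^2 - q^3  (w 0, c 12, <D> = -A^-12 + 2A^-8 - 2A^-4 + 3 - 2A^4 + 2A^8 - A^12)
note: comparing 2 Jones polynomials yields 2 groups
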